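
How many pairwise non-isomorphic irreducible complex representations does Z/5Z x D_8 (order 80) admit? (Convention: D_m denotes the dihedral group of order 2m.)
35

Details: The number of irreducible complex representations of a finite group equals its number of conjugacy classes. For a direct product, #classes(G x H) = #classes(G) * #classes(H). Z/5Z has 5 classes (abelian), D_8 has 7 classes, so 5 * 7 = 35, so Z/5Z x D_8 (order 80) has exactly 35 irreducible complex representations.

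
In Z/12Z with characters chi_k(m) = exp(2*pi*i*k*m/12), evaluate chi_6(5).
chi_6(5) = zeta_12^30 = -1

Why: chi_6(5) = zeta_12^(6*5) = zeta_12^30. Since zeta_12^12 = 1, this equals zeta_12^6 = exp(2*pi*i*6/12) = -1.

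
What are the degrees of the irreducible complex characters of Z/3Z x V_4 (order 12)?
Dimensions: 1, 1, 1, 1, 1, 1, 1, 1, 1, 1, 1, 1

Why: There are 12 irreducibles (= number of conjugacy classes). Their dimensions d_i satisfy sum d_i^2 = |G| = 12: 1 + 1 + 1 + 1 + 1 + 1 + 1 + 1 + 1 + 1 + 1 + 1 = 12. (For the product with Z/3Z: each of the 3 1-dim characters of Z/3Z tensors with each irrep of V_4, giving 3 copies of each V_4-dimension.)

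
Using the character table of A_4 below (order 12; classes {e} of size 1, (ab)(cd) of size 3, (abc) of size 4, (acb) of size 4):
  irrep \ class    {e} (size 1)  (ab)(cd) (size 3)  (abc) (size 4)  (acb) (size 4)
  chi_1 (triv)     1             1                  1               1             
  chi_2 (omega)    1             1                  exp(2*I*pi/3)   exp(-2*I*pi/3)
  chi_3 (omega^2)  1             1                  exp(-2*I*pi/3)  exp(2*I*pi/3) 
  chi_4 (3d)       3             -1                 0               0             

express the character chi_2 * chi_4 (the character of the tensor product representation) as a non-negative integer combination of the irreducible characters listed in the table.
chi_2 tensor chi_4 = chi_4 (all other irreducibles have multiplicity 0).

Details: The character of a tensor product is the pointwise product (chi_2 * chi_4)(C) = chi_2(C) * chi_4(C):
  {e}: (1)*(3), (ab)(cd): (1)*(-1), (abc): (exp(2*I*pi/3))*(0), (acb): (exp(-2*I*pi/3))*(0)
so (chi_2 * chi_4) takes values
  {e} -> 3, (ab)(cd) -> -1, (abc) -> 0, (acb) -> 0.
Now take the inner product of this character with each irreducible chi from the table, <chi_2*chi_4, chi> = (1/12) sum_C |C| (chi_2*chi_4)(C) conj(chi(C)):
  <chi_2*chi_4, chi_1> = (1/12)[1*(3)*conj(1) + 3*(-1)*conj(1) + 4*(0)*conj(1) + 4*(0)*conj(1)]
      = (1/12)[(3) + (-3) + (0) + (0)] = 0/12 = 0
  <chi_2*chi_4, chi_2> = (1/12)[1*(3)*conj(1) + 3*(-1)*conj(1) + 4*(0)*conj(exp(2*I*pi/3)) + 4*(0)*conj(exp(-2*I*pi/3))]
      = (1/12)[(3) + (-3) + (0) + (0)] = 0/12 = 0
  <chi_2*chi_4, chi_3> = (1/12)[1*(3)*conj(1) + 3*(-1)*conj(1) + 4*(0)*conj(exp(-2*I*pi/3)) + 4*(0)*conj(exp(2*I*pi/3))]
      = (1/12)[(3) + (-3) + (0) + (0)] = 0/12 = 0
  <chi_2*chi_4, chi_4> = (1/12)[1*(3)*conj(3) + 3*(-1)*conj(-1) + 4*(0)*conj(0) + 4*(0)*conj(0)]
      = (1/12)[(9) + (3) + (0) + (0)] = 12/12 = 1
(Exp terms are combined using exp(i*s)*conj(exp(i*t)) = exp(i*(s-t)), and sums of them are collapsed using the identity that for every m > 1 the m distinct m-th roots of unity sum to 0, e.g. 1 + exp(2*I*pi/3) + exp(-2*I*pi/3) = 0.)
Hence the multiplicities are chi_4: 1. Dimension check: dim(chi_2)*dim(chi_4) = 1*3 = 3 and sum (mult * dim) = 1*3 = 3.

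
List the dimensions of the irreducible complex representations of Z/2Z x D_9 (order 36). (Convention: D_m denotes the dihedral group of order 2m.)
Dimensions: 1, 1, 1, 1, 2, 2, 2, 2, 2, 2, 2, 2

Reasoning: There are 12 irreducibles (= number of conjugacy classes). Their dimensions d_i satisfy sum d_i^2 = |G| = 36: 1 + 1 + 1 + 1 + 4 + 4 + 4 + 4 + 4 + 4 + 4 + 4 = 36. (For the product with Z/2Z: each of the 2 1-dim characters of Z/2Z tensors with each irrep of D_9, giving 2 copies of each D_9-dimension.)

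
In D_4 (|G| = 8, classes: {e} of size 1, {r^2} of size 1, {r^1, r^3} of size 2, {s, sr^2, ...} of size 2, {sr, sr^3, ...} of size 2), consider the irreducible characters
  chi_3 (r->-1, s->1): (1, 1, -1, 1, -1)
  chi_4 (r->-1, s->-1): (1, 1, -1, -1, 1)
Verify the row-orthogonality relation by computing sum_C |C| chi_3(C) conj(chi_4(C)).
Sum = 0; so <chi_3, chi_4> = 0 (distinct irreducibles are orthogonal).

Reasoning: Compute term by term over conjugacy classes (|C| * chi_3(C) * conj(chi_4(C))):
  1*(1)*conj(1) + 1*(1)*conj(1) + 2*(-1)*conj(-1) + 2*(1)*conj(-1) + 2*(-1)*conj(1)
  = (1) + (1) + (2) + (-2) + (-2)
  = 0.
Dividing by |G| = 8 gives 0/8 = 0, matching the row-orthogonality relation <chi_3, chi_4> = [chi_3 = chi_4].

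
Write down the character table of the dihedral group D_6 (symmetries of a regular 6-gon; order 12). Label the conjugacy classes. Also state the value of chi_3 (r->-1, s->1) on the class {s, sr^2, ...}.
Conjugacy classes: {e} of size 1, {r^3} of size 1, {r^1, r^5} of size 2, {r^2, r^4} of size 2, {s, sr^2, ...} of size 3, {sr, sr^3, ...} of size 3.
Character table:
  irrep \ class              {e} (size 1)  {r^3} (size 1)  {r^1, r^5} (size 2)  {r^2, r^4} (size 2)  {s, sr^2, ...} (size 3)  {sr, sr^3, ...} (size 3)
  chi_1 (triv)               1             1               1                    1                    1                        1                       
  chi_2 (sign: r->1, s->-1)  1             1               1                    1                    -1                       -1                      
  chi_3 (r->-1, s->1)        1             -1              -1                   1                    1                        -1                      
  chi_4 (r->-1, s->-1)       1             -1              -1                   1                    -1                       1                       
  chi_5 (2d, j=1)            2             -2              1                    -1                   0                        0                       
  chi_6 (2d, j=2)            2             2               -1                   -1                   0                        0                       

Spot check: chi_3 (r->-1, s->1) on {s, sr^2, ...} = 1.

Details: D_6 has order 2*6 = 12 with 6 conjugacy classes, hence 6 irreducibles. Sum of squared dims 1 + 1 + 1 + 1 + 4 + 4 = 12 = |G|. Linear characters come from the abelianisation; the 2-dimensional irreps have character r^k -> 2*cos(2*pi*j*k/6), reflections -> 0.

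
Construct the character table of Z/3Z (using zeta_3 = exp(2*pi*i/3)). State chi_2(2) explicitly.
Character table of Z/3Z (irreps indexed chi_0,...,chi_2 with chi_k(m) = zeta_3^(k*m), zeta_3 = exp(2*pi*i/3)):
  irrep \ class  {0} (size 1)  {1} (size 1)    {2} (size 1)  
  chi_0          1             1               1             
  chi_1          1             exp(2*I*pi/3)   exp(-2*I*pi/3)
  chi_2          1             exp(-2*I*pi/3)  exp(2*I*pi/3) 

Spot check: chi_2(2) = zeta_3^(2*2) = zeta_3^4 = exp(2*I*pi/3).

Why: Z/3Z is abelian, so all 3 irreducible complex representations are 1-dimensional. They are given by chi_k(m) = zeta_3^(k*m) for k = 0,...,2. Row orthogonality: sum_m chi_k(m) conj(chi_l(m)) = 3 * [k = l].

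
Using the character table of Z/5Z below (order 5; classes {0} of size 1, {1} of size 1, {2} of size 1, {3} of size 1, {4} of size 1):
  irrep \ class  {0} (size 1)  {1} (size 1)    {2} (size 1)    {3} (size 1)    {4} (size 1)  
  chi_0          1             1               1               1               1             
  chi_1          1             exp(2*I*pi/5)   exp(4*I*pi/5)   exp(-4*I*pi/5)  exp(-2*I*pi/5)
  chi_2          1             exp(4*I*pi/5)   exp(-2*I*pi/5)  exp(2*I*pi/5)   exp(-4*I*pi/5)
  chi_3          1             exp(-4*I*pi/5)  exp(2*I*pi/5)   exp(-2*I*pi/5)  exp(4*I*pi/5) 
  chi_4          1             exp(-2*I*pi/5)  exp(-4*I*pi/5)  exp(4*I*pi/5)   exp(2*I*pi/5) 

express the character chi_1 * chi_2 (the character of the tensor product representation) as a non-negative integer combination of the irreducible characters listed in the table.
chi_1 tensor chi_2 = chi_3 (all other irreducibles have multiplicity 0).

Solution. The character of a tensor product is the pointwise product (chi_1 * chi_2)(C) = chi_1(C) * chi_2(C):
  {0}: (1)*(1), {1}: (exp(2*I*pi/5))*(exp(4*I*pi/5)), {2}: (exp(4*I*pi/5))*(exp(-2*I*pi/5)), {3}: (exp(-4*I*pi/5))*(exp(2*I*pi/5)), {4}: (exp(-2*I*pi/5))*(exp(-4*I*pi/5))
so (chi_1 * chi_2) takes values
  {0} -> 1, {1} -> exp(-4*I*pi/5), {2} -> exp(2*I*pi/5), {3} -> exp(-2*I*pi/5), {4} -> exp(4*I*pi/5).
Now take the inner product of this character with each irreducible chi from the table, <chi_1*chi_2, chi> = (1/5) sum_C |C| (chi_1*chi_2)(C) conj(chi(C)):
  <chi_1*chi_2, chi_0> = (1/5)[1*(1)*conj(1) + 1*(exp(-4*I*pi/5))*conj(1) + 1*(exp(2*I*pi/5))*conj(1) + 1*(exp(-2*I*pi/5))*conj(1) + 1*(exp(4*I*pi/5))*conj(1)]
      = (1/5)[(1) + (exp(-4*I*pi/5)) + (exp(2*I*pi/5)) + (exp(-2*I*pi/5)) + (exp(4*I*pi/5))] = 0/5 = 0
  <chi_1*chi_2, chi_1> = (1/5)[1*(1)*conj(1) + 1*(exp(-4*I*pi/5))*conj(exp(2*I*pi/5)) + 1*(exp(2*I*pi/5))*conj(exp(4*I*pi/5)) + 1*(exp(-2*I*pi/5))*conj(exp(-4*I*pi/5)) + 1*(exp(4*I*pi/5))*conj(exp(-2*I*pi/5))]
      = (1/5)[(1) + (exp(4*I*pi/5)) + (exp(-2*I*pi/5)) + (exp(2*I*pi/5)) + (exp(-4*I*pi/5))] = 0/5 = 0
  <chi_1*chi_2, chi_2> = (1/5)[1*(1)*conj(1) + 1*(exp(-4*I*pi/5))*conj(exp(4*I*pi/5)) + 1*(exp(2*I*pi/5))*conj(exp(-2*I*pi/5)) + 1*(exp(-2*I*pi/5))*conj(exp(2*I*pi/5)) + 1*(exp(4*I*pi/5))*conj(exp(-4*I*pi/5))]
      = (1/5)[(1) + (exp(2*I*pi/5)) + (exp(4*I*pi/5)) + (exp(-4*I*pi/5)) + (exp(-2*I*pi/5))] = 0/5 = 0
  <chi_1*chi_2, chi_3> = (1/5)[1*(1)*conj(1) + 1*(exp(-4*I*pi/5))*conj(exp(-4*I*pi/5)) + 1*(exp(2*I*pi/5))*conj(exp(2*I*pi/5)) + 1*(exp(-2*I*pi/5))*conj(exp(-2*I*pi/5)) + 1*(exp(4*I*pi/5))*conj(exp(4*I*pi/5))]
      = (1/5)[(1) + (1) + (1) + (1) + (1)] = 5/5 = 1
  <chi_1*chi_2, chi_4> = (1/5)[1*(1)*conj(1) + 1*(exp(-4*I*pi/5))*conj(exp(-2*I*pi/5)) + 1*(exp(2*I*pi/5))*conj(exp(-4*I*pi/5)) + 1*(exp(-2*I*pi/5))*conj(exp(4*I*pi/5)) + 1*(exp(4*I*pi/5))*conj(exp(2*I*pi/5))]
      = (1/5)[(1) + (exp(-2*I*pi/5)) + (exp(-4*I*pi/5)) + (exp(4*I*pi/5)) + (exp(2*I*pi/5))] = 0/5 = 0
(Exp terms are combined using exp(i*s)*conj(exp(i*t)) = exp(i*(s-t)), and sums of them are collapsed using the identity that for every m > 1 the m distinct m-th roots of unity sum to 0, e.g. 1 + exp(2*I*pi/3) + exp(-2*I*pi/3) = 0.)
Hence the multiplicities are chi_3: 1. Dimension check: dim(chi_1)*dim(chi_2) = 1*1 = 1 and sum (mult * dim) = 1*1 = 1.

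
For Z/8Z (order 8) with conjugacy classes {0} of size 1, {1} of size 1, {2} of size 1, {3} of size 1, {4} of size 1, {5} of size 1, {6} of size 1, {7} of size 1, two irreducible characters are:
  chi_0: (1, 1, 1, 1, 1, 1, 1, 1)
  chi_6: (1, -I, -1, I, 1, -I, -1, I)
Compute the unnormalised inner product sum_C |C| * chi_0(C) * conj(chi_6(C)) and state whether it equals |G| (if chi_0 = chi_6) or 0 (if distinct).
Sum = 0; so <chi_0, chi_6> = 0 (distinct irreducibles are orthogonal).

Argument: Compute term by term over conjugacy classes (|C| * chi_0(C) * conj(chi_6(C))):
  1*(1)*conj(1) + 1*(1)*conj(-I) + 1*(1)*conj(-1) + 1*(1)*conj(I) + 1*(1)*conj(1) + 1*(1)*conj(-I) + 1*(1)*conj(-1) + 1*(1)*conj(I)
  = (1) + (I) + (-1) + (-I) + (1) + (I) + (-1) + (-I)
  = 0.
(Exp terms are combined using exp(i*s)*conj(exp(i*t)) = exp(i*(s-t)), and sums of them are collapsed using the identity that for every m > 1 the m distinct m-th roots of unity sum to 0, e.g. 1 + exp(2*I*pi/3) + exp(-2*I*pi/3) = 0.)
Dividing by |G| = 8 gives 0/8 = 0, matching the row-orthogonality relation <chi_0, chi_6> = [chi_0 = chi_6].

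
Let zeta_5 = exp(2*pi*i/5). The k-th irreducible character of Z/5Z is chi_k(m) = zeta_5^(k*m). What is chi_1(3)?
chi_1(3) = zeta_5^3 = exp(-4*I*pi/5)

Working: chi_1(3) = zeta_5^(1*3) = zeta_5^3. Since zeta_5^5 = 1, this equals zeta_5^3 = exp(2*pi*i*3/5) = exp(-4*I*pi/5).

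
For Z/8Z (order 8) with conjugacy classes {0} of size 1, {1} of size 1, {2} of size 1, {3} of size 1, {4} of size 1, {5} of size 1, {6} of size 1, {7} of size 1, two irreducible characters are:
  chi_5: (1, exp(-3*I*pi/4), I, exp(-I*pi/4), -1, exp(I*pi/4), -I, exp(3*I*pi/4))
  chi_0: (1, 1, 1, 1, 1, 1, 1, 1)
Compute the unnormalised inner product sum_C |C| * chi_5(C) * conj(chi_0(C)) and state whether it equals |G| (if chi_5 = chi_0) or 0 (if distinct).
Sum = 0; so <chi_5, chi_0> = 0 (distinct irreducibles are orthogonal).

Details: Compute term by term over conjugacy classes (|C| * chi_5(C) * conj(chi_0(C))):
  1*(1)*conj(1) + 1*(exp(-3*I*pi/4))*conj(1) + 1*(I)*conj(1) + 1*(exp(-I*pi/4))*conj(1) + 1*(-1)*conj(1) + 1*(exp(I*pi/4))*conj(1) + 1*(-I)*conj(1) + 1*(exp(3*I*pi/4))*conj(1)
  = (1) + (exp(-3*I*pi/4)) + (I) + (exp(-I*pi/4)) + (-1) + (exp(I*pi/4)) + (-I) + (exp(3*I*pi/4))
  = 0.
(Exp terms are combined using exp(i*s)*conj(exp(i*t)) = exp(i*(s-t)), and sums of them are collapsed using the identity that for every m > 1 the m distinct m-th roots of unity sum to 0, e.g. 1 + exp(2*I*pi/3) + exp(-2*I*pi/3) = 0.)
Dividing by |G| = 8 gives 0/8 = 0, matching the row-orthogonality relation <chi_5, chi_0> = [chi_5 = chi_0].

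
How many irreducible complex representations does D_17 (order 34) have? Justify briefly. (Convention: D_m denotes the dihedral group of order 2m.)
10

Justification: The number of irreducible complex representations of a finite group equals its number of conjugacy classes. D_17 has 10 conjugacy classes ((n+3)/2 for n odd), so D_17 (order 34) has exactly 10 irreducible complex representations.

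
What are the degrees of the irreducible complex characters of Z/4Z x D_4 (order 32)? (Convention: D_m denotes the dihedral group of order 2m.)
Dimensions: 1, 1, 1, 1, 1, 1, 1, 1, 1, 1, 1, 1, 1, 1, 1, 1, 2, 2, 2, 2

Explanation: There are 20 irreducibles (= number of conjugacy classes). Their dimensions d_i satisfy sum d_i^2 = |G| = 32: 1 + 1 + 1 + 1 + 1 + 1 + 1 + 1 + 1 + 1 + 1 + 1 + 1 + 1 + 1 + 1 + 4 + 4 + 4 + 4 = 32. (For the product with Z/4Z: each of the 4 1-dim characters of Z/4Z tensors with each irrep of D_4, giving 4 copies of each D_4-dimension.)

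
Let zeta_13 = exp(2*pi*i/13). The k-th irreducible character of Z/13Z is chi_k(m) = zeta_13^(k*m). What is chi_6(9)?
chi_6(9) = zeta_13^54 = exp(4*I*pi/13)

Derivation: chi_6(9) = zeta_13^(6*9) = zeta_13^54. Since zeta_13^13 = 1, this equals zeta_13^2 = exp(2*pi*i*2/13) = exp(4*I*pi/13).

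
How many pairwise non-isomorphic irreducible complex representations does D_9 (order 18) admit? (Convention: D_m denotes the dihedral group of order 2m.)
6

Derivation: The number of irreducible complex representations of a finite group equals its number of conjugacy classes. D_9 has 6 conjugacy classes ((n+3)/2 for n odd), so D_9 (order 18) has exactly 6 irreducible complex representations.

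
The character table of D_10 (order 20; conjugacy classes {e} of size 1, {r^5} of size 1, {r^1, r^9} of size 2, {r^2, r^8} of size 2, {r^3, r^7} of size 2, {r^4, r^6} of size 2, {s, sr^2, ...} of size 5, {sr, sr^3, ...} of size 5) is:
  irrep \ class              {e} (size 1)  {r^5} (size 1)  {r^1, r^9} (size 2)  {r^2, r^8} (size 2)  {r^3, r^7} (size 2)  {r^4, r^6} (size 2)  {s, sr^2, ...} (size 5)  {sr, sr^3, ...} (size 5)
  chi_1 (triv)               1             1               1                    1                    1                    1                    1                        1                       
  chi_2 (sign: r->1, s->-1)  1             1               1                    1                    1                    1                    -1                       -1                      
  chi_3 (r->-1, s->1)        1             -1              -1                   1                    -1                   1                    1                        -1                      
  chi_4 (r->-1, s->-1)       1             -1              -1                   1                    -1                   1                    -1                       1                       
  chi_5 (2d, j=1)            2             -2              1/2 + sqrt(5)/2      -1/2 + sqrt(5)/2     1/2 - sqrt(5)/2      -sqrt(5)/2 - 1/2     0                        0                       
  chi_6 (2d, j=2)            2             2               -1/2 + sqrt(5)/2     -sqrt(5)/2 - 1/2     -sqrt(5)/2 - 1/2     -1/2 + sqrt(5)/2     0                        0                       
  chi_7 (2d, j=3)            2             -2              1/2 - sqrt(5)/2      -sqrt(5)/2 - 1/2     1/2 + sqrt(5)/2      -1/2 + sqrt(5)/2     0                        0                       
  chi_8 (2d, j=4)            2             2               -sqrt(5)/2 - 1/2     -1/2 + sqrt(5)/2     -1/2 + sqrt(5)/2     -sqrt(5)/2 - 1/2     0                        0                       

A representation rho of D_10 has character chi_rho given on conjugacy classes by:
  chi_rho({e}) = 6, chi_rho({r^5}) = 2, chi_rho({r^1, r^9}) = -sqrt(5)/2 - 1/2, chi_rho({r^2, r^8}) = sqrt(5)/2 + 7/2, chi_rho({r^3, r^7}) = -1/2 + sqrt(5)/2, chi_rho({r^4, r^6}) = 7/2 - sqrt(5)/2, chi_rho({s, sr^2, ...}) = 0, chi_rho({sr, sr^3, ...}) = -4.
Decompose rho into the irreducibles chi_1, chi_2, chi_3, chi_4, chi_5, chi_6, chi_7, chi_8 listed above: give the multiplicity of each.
Multiplicities: chi_1: 0, chi_2: 2, chi_3: 2, chi_4: 0, chi_5: 0, chi_6: 0, chi_7: 0, chi_8: 1.

Derivation: Use <chi_rho, chi> = (1/|G|) sum_C |C| * chi_rho(C) * conj(chi(C)) with |G| = 20 for each irreducible chi in the table:
  <chi_rho, chi_1> = (1/20)[1*(6)*conj(1) + 1*(2)*conj(1) + 2*(-sqrt(5)/2 - 1/2)*conj(1) + 2*(sqrt(5)/2 + 7/2)*conj(1) + 2*(-1/2 + sqrt(5)/2)*conj(1) + 2*(7/2 - sqrt(5)/2)*conj(1) + 5*(0)*conj(1) + 5*(-4)*conj(1)]
      = (1/20)[(6) + (2) + (-sqrt(5) - 1) + (sqrt(5) + 7) + (-1 + sqrt(5)) + (7 - sqrt(5)) + (0) + (-20)] = 0/20 = 0
  <chi_rho, chi_2> = (1/20)[1*(6)*conj(1) + 1*(2)*conj(1) + 2*(-sqrt(5)/2 - 1/2)*conj(1) + 2*(sqrt(5)/2 + 7/2)*conj(1) + 2*(-1/2 + sqrt(5)/2)*conj(1) + 2*(7/2 - sqrt(5)/2)*conj(1) + 5*(0)*conj(-1) + 5*(-4)*conj(-1)]
      = (1/20)[(6) + (2) + (-sqrt(5) - 1) + (sqrt(5) + 7) + (-1 + sqrt(5)) + (7 - sqrt(5)) + (0) + (20)] = 40/20 = 2
  <chi_rho, chi_3> = (1/20)[1*(6)*conj(1) + 1*(2)*conj(-1) + 2*(-sqrt(5)/2 - 1/2)*conj(-1) + 2*(sqrt(5)/2 + 7/2)*conj(1) + 2*(-1/2 + sqrt(5)/2)*conj(-1) + 2*(7/2 - sqrt(5)/2)*conj(1) + 5*(0)*conj(1) + 5*(-4)*conj(-1)]
      = (1/20)[(6) + (-2) + (1 + sqrt(5)) + (sqrt(5) + 7) + (1 - sqrt(5)) + (7 - sqrt(5)) + (0) + (20)] = 40/20 = 2
  <chi_rho, chi_4> = (1/20)[1*(6)*conj(1) + 1*(2)*conj(-1) + 2*(-sqrt(5)/2 - 1/2)*conj(-1) + 2*(sqrt(5)/2 + 7/2)*conj(1) + 2*(-1/2 + sqrt(5)/2)*conj(-1) + 2*(7/2 - sqrt(5)/2)*conj(1) + 5*(0)*conj(-1) + 5*(-4)*conj(1)]
      = (1/20)[(6) + (-2) + (1 + sqrt(5)) + (sqrt(5) + 7) + (1 - sqrt(5)) + (7 - sqrt(5)) + (0) + (-20)] = 0/20 = 0
  <chi_rho, chi_5> = (1/20)[1*(6)*conj(2) + 1*(2)*conj(-2) + 2*(-sqrt(5)/2 - 1/2)*conj(1/2 + sqrt(5)/2) + 2*(sqrt(5)/2 + 7/2)*conj(-1/2 + sqrt(5)/2) + 2*(-1/2 + sqrt(5)/2)*conj(1/2 - sqrt(5)/2) + 2*(7/2 - sqrt(5)/2)*conj(-sqrt(5)/2 - 1/2) + 5*(0)*conj(0) + 5*(-4)*conj(0)]
      = (1/20)[(12) + (-4) + (-3 - sqrt(5)) + (-1 + 3*sqrt(5)) + (-3 + sqrt(5)) + (-3*sqrt(5) - 1) + (0) + (0)] = 0/20 = 0
  <chi_rho, chi_6> = (1/20)[1*(6)*conj(2) + 1*(2)*conj(2) + 2*(-sqrt(5)/2 - 1/2)*conj(-1/2 + sqrt(5)/2) + 2*(sqrt(5)/2 + 7/2)*conj(-sqrt(5)/2 - 1/2) + 2*(-1/2 + sqrt(5)/2)*conj(-sqrt(5)/2 - 1/2) + 2*(7/2 - sqrt(5)/2)*conj(-1/2 + sqrt(5)/2) + 5*(0)*conj(0) + 5*(-4)*conj(0)]
      = (1/20)[(12) + (4) + (-2) + (-4*sqrt(5) - 6) + (-2) + (-6 + 4*sqrt(5)) + (0) + (0)] = 0/20 = 0
  <chi_rho, chi_7> = (1/20)[1*(6)*conj(2) + 1*(2)*conj(-2) + 2*(-sqrt(5)/2 - 1/2)*conj(1/2 - sqrt(5)/2) + 2*(sqrt(5)/2 + 7/2)*conj(-sqrt(5)/2 - 1/2) + 2*(-1/2 + sqrt(5)/2)*conj(1/2 + sqrt(5)/2) + 2*(7/2 - sqrt(5)/2)*conj(-1/2 + sqrt(5)/2) + 5*(0)*conj(0) + 5*(-4)*conj(0)]
      = (1/20)[(12) + (-4) + (2) + (-4*sqrt(5) - 6) + (2) + (-6 + 4*sqrt(5)) + (0) + (0)] = 0/20 = 0
  <chi_rho, chi_8> = (1/20)[1*(6)*conj(2) + 1*(2)*conj(2) + 2*(-sqrt(5)/2 - 1/2)*conj(-sqrt(5)/2 - 1/2) + 2*(sqrt(5)/2 + 7/2)*conj(-1/2 + sqrt(5)/2) + 2*(-1/2 + sqrt(5)/2)*conj(-1/2 + sqrt(5)/2) + 2*(7/2 - sqrt(5)/2)*conj(-sqrt(5)/2 - 1/2) + 5*(0)*conj(0) + 5*(-4)*conj(0)]
      = (1/20)[(12) + (4) + (sqrt(5) + 3) + (-1 + 3*sqrt(5)) + (3 - sqrt(5)) + (-3*sqrt(5) - 1) + (0) + (0)] = 20/20 = 1
Dimension check: dim(rho) = sum (mult * dim) = 0*1 + 2*1 + 2*1 + 0*1 + 0*2 + 0*2 + 0*2 + 1*2 = 6 = chi_rho(e) = 6.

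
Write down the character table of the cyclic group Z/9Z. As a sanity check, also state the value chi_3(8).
Character table of Z/9Z (irreps indexed chi_0,...,chi_8 with chi_k(m) = zeta_9^(k*m), zeta_9 = exp(2*pi*i/9)):
  irrep \ class  {0} (size 1)  {1} (size 1)    {2} (size 1)    {3} (size 1)    {4} (size 1)    {5} (size 1)    {6} (size 1)    {7} (size 1)    {8} (size 1)  
  chi_0          1             1               1               1               1               1               1               1               1             
  chi_1          1             exp(2*I*pi/9)   exp(4*I*pi/9)   exp(2*I*pi/3)   exp(8*I*pi/9)   exp(-8*I*pi/9)  exp(-2*I*pi/3)  exp(-4*I*pi/9)  exp(-2*I*pi/9)
  chi_2          1             exp(4*I*pi/9)   exp(8*I*pi/9)   exp(-2*I*pi/3)  exp(-2*I*pi/9)  exp(2*I*pi/9)   exp(2*I*pi/3)   exp(-8*I*pi/9)  exp(-4*I*pi/9)
  chi_3          1             exp(2*I*pi/3)   exp(-2*I*pi/3)  1               exp(2*I*pi/3)   exp(-2*I*pi/3)  1               exp(2*I*pi/3)   exp(-2*I*pi/3)
  chi_4          1             exp(8*I*pi/9)   exp(-2*I*pi/9)  exp(2*I*pi/3)   exp(-4*I*pi/9)  exp(4*I*pi/9)   exp(-2*I*pi/3)  exp(2*I*pi/9)   exp(-8*I*pi/9)
  chi_5          1             exp(-8*I*pi/9)  exp(2*I*pi/9)   exp(-2*I*pi/3)  exp(4*I*pi/9)   exp(-4*I*pi/9)  exp(2*I*pi/3)   exp(-2*I*pi/9)  exp(8*I*pi/9) 
  chi_6          1             exp(-2*I*pi/3)  exp(2*I*pi/3)   1               exp(-2*I*pi/3)  exp(2*I*pi/3)   1               exp(-2*I*pi/3)  exp(2*I*pi/3) 
  chi_7          1             exp(-4*I*pi/9)  exp(-8*I*pi/9)  exp(2*I*pi/3)   exp(2*I*pi/9)   exp(-2*I*pi/9)  exp(-2*I*pi/3)  exp(8*I*pi/9)   exp(4*I*pi/9) 
  chi_8          1             exp(-2*I*pi/9)  exp(-4*I*pi/9)  exp(-2*I*pi/3)  exp(-8*I*pi/9)  exp(8*I*pi/9)   exp(2*I*pi/3)   exp(4*I*pi/9)   exp(2*I*pi/9) 

Spot check: chi_3(8) = zeta_9^(3*8) = zeta_9^24 = exp(-2*I*pi/3).

Z/9Z is abelian, so all 9 irreducible complex representations are 1-dimensional. They are given by chi_k(m) = zeta_9^(k*m) for k = 0,...,8. Row orthogonality: sum_m chi_k(m) conj(chi_l(m)) = 9 * [k = l].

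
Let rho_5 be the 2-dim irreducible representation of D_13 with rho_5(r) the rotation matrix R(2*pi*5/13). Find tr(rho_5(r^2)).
chi_{rho_5}(r^2) = 2*cos(2*pi*5*2/13) = 2*cos(6*pi/13)

Explanation: rho_5(r^2) is rotation by angle 2*pi*5*2/13, whose trace is 2*cos(2*pi*5*2/13) = 2*cos(6*pi/13).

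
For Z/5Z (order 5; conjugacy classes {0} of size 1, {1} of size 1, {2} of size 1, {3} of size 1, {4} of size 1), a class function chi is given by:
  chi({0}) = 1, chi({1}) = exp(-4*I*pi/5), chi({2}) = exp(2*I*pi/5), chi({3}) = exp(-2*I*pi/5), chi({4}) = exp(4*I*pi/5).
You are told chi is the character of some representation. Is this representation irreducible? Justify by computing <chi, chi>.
Irreducible: <chi, chi> = 1.

<chi, chi> = (1/|G|) sum_C |C| * |chi(C)|^2 = (1/5)[1*|1|^2 + 1*|exp(-4*I*pi/5)|^2 + 1*|exp(2*I*pi/5)|^2 + 1*|exp(-2*I*pi/5)|^2 + 1*|exp(4*I*pi/5)|^2]
  = (1/5)[(1) + (1) + (1) + (1) + (1)] = 5/5 = 1.
(Exp terms are combined using exp(i*s)*conj(exp(i*t)) = exp(i*(s-t)), and sums of them are collapsed using the identity that for every m > 1 the m distinct m-th roots of unity sum to 0, e.g. 1 + exp(2*I*pi/3) + exp(-2*I*pi/3) = 0.)
A character is irreducible iff <chi, chi> = 1, so this representation is irreducible.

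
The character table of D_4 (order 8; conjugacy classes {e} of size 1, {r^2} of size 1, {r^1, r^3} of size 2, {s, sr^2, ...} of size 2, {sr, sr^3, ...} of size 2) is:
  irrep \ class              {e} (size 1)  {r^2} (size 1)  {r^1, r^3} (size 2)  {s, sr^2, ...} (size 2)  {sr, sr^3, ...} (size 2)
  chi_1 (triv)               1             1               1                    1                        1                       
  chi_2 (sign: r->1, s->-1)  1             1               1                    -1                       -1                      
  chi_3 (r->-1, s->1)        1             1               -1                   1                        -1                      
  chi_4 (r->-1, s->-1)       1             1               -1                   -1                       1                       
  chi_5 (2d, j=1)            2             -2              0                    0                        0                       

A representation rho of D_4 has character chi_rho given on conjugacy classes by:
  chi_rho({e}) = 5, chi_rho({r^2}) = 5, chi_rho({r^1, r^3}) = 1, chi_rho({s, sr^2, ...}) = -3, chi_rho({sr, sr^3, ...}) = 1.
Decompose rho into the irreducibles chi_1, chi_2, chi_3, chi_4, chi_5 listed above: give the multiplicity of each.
Multiplicities: chi_1: 1, chi_2: 2, chi_3: 0, chi_4: 2, chi_5: 0.

Working: Use <chi_rho, chi> = (1/|G|) sum_C |C| * chi_rho(C) * conj(chi(C)) with |G| = 8 for each irreducible chi in the table:
  <chi_rho, chi_1> = (1/8)[1*(5)*conj(1) + 1*(5)*conj(1) + 2*(1)*conj(1) + 2*(-3)*conj(1) + 2*(1)*conj(1)]
      = (1/8)[(5) + (5) + (2) + (-6) + (2)] = 8/8 = 1
  <chi_rho, chi_2> = (1/8)[1*(5)*conj(1) + 1*(5)*conj(1) + 2*(1)*conj(1) + 2*(-3)*conj(-1) + 2*(1)*conj(-1)]
      = (1/8)[(5) + (5) + (2) + (6) + (-2)] = 16/8 = 2
  <chi_rho, chi_3> = (1/8)[1*(5)*conj(1) + 1*(5)*conj(1) + 2*(1)*conj(-1) + 2*(-3)*conj(1) + 2*(1)*conj(-1)]
      = (1/8)[(5) + (5) + (-2) + (-6) + (-2)] = 0/8 = 0
  <chi_rho, chi_4> = (1/8)[1*(5)*conj(1) + 1*(5)*conj(1) + 2*(1)*conj(-1) + 2*(-3)*conj(-1) + 2*(1)*conj(1)]
      = (1/8)[(5) + (5) + (-2) + (6) + (2)] = 16/8 = 2
  <chi_rho, chi_5> = (1/8)[1*(5)*conj(2) + 1*(5)*conj(-2) + 2*(1)*conj(0) + 2*(-3)*conj(0) + 2*(1)*conj(0)]
      = (1/8)[(10) + (-10) + (0) + (0) + (0)] = 0/8 = 0
Dimension check: dim(rho) = sum (mult * dim) = 1*1 + 2*1 + 0*1 + 2*1 + 0*2 = 5 = chi_rho(e) = 5.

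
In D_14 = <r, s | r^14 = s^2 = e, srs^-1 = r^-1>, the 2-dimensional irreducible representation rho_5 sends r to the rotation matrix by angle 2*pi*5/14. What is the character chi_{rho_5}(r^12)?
chi_{rho_5}(r^12) = 2*cos(2*pi*5*12/14) = -2*cos(3*pi/7)

Details: rho_5(r^12) is rotation by angle 2*pi*5*12/14, whose trace is 2*cos(2*pi*5*12/14) = -2*cos(3*pi/7).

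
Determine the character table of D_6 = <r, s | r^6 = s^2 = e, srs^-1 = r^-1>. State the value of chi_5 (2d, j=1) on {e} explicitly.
Conjugacy classes: {e} of size 1, {r^3} of size 1, {r^1, r^5} of size 2, {r^2, r^4} of size 2, {s, sr^2, ...} of size 3, {sr, sr^3, ...} of size 3.
Character table:
  irrep \ class              {e} (size 1)  {r^3} (size 1)  {r^1, r^5} (size 2)  {r^2, r^4} (size 2)  {s, sr^2, ...} (size 3)  {sr, sr^3, ...} (size 3)
  chi_1 (triv)               1             1               1                    1                    1                        1                       
  chi_2 (sign: r->1, s->-1)  1             1               1                    1                    -1                       -1                      
  chi_3 (r->-1, s->1)        1             -1              -1                   1                    1                        -1                      
  chi_4 (r->-1, s->-1)       1             -1              -1                   1                    -1                       1                       
  chi_5 (2d, j=1)            2             -2              1                    -1                   0                        0                       
  chi_6 (2d, j=2)            2             2               -1                   -1                   0                        0                       

Spot check: chi_5 (2d, j=1) on {e} = 2.

Explanation: D_6 has order 2*6 = 12 with 6 conjugacy classes, hence 6 irreducibles. Sum of squared dims 1 + 1 + 1 + 1 + 4 + 4 = 12 = |G|. Linear characters come from the abelianisation; the 2-dimensional irreps have character r^k -> 2*cos(2*pi*j*k/6), reflections -> 0.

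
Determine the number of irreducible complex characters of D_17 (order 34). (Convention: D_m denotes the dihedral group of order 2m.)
10

Details: The number of irreducible complex representations of a finite group equals its number of conjugacy classes. D_17 has 10 conjugacy classes ((n+3)/2 for n odd), so D_17 (order 34) has exactly 10 irreducible complex representations.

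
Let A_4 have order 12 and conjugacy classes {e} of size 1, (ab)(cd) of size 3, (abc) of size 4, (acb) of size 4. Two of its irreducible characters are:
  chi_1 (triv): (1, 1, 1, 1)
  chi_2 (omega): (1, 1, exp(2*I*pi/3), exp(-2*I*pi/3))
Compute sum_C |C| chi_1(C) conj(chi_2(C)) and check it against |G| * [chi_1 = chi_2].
Sum = 0; so <chi_1, chi_2> = 0 (distinct irreducibles are orthogonal).

Solution. Compute term by term over conjugacy classes (|C| * chi_1(C) * conj(chi_2(C))):
  1*(1)*conj(1) + 3*(1)*conj(1) + 4*(1)*conj(exp(2*I*pi/3)) + 4*(1)*conj(exp(-2*I*pi/3))
  = (1) + (3) + (4*exp(-2*I*pi/3)) + (4*exp(2*I*pi/3))
  = 0.
(Exp terms are combined using exp(i*s)*conj(exp(i*t)) = exp(i*(s-t)), and sums of them are collapsed using the identity that for every m > 1 the m distinct m-th roots of unity sum to 0, e.g. 1 + exp(2*I*pi/3) + exp(-2*I*pi/3) = 0.)
Dividing by |G| = 12 gives 0/12 = 0, matching the row-orthogonality relation <chi_1, chi_2> = [chi_1 = chi_2].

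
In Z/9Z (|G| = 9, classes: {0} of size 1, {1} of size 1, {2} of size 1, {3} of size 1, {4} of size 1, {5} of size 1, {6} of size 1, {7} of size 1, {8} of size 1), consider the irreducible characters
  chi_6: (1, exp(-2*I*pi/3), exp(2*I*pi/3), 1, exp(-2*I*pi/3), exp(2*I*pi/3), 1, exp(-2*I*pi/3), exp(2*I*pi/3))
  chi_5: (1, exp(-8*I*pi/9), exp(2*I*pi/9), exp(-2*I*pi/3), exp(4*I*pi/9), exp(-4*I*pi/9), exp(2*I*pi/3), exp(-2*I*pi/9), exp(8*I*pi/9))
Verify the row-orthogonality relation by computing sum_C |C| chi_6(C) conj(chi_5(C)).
Sum = 0; so <chi_6, chi_5> = 0 (distinct irreducibles are orthogonal).

Justification: Compute term by term over conjugacy classes (|C| * chi_6(C) * conj(chi_5(C))):
  1*(1)*conj(1) + 1*(exp(-2*I*pi/3))*conj(exp(-8*I*pi/9)) + 1*(exp(2*I*pi/3))*conj(exp(2*I*pi/9)) + 1*(1)*conj(exp(-2*I*pi/3)) + 1*(exp(-2*I*pi/3))*conj(exp(4*I*pi/9)) + 1*(exp(2*I*pi/3))*conj(exp(-4*I*pi/9)) + 1*(1)*conj(exp(2*I*pi/3)) + 1*(exp(-2*I*pi/3))*conj(exp(-2*I*pi/9)) + 1*(exp(2*I*pi/3))*conj(exp(8*I*pi/9))
  = (1) + (exp(2*I*pi/9)) + (exp(4*I*pi/9)) + (exp(2*I*pi/3)) + (exp(8*I*pi/9)) + (exp(-8*I*pi/9)) + (exp(-2*I*pi/3)) + (exp(-4*I*pi/9)) + (exp(-2*I*pi/9))
  = 0.
(Exp terms are combined using exp(i*s)*conj(exp(i*t)) = exp(i*(s-t)), and sums of them are collapsed using the identity that for every m > 1 the m distinct m-th roots of unity sum to 0, e.g. 1 + exp(2*I*pi/3) + exp(-2*I*pi/3) = 0.)
Dividing by |G| = 9 gives 0/9 = 0, matching the row-orthogonality relation <chi_6, chi_5> = [chi_6 = chi_5].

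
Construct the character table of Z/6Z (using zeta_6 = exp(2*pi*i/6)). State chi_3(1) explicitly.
Character table of Z/6Z (irreps indexed chi_0,...,chi_5 with chi_k(m) = zeta_6^(k*m), zeta_6 = exp(2*pi*i/6)):
  irrep \ class  {0} (size 1)  {1} (size 1)    {2} (size 1)    {3} (size 1)  {4} (size 1)    {5} (size 1)  
  chi_0          1             1               1               1             1               1             
  chi_1          1             exp(I*pi/3)     exp(2*I*pi/3)   -1            exp(-2*I*pi/3)  exp(-I*pi/3)  
  chi_2          1             exp(2*I*pi/3)   exp(-2*I*pi/3)  1             exp(2*I*pi/3)   exp(-2*I*pi/3)
  chi_3          1             -1              1               -1            1               -1            
  chi_4          1             exp(-2*I*pi/3)  exp(2*I*pi/3)   1             exp(-2*I*pi/3)  exp(2*I*pi/3) 
  chi_5          1             exp(-I*pi/3)    exp(-2*I*pi/3)  -1            exp(2*I*pi/3)   exp(I*pi/3)   

Spot check: chi_3(1) = zeta_6^(3*1) = zeta_6^3 = -1.

Z/6Z is abelian, so all 6 irreducible complex representations are 1-dimensional. They are given by chi_k(m) = zeta_6^(k*m) for k = 0,...,5. Row orthogonality: sum_m chi_k(m) conj(chi_l(m)) = 6 * [k = l].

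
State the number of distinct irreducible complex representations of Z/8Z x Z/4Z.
32

Details: The number of irreducible complex representations of a finite group equals its number of conjugacy classes. Z/8Z x Z/4Z is abelian of order 32, so every element is its own conjugacy class: 32 classes, so Z/8Z x Z/4Z (order 32) has exactly 32 irreducible complex representations.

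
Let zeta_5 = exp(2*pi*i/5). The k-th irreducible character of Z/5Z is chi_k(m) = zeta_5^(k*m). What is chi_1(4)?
chi_1(4) = zeta_5^4 = exp(-2*I*pi/5)

Why: chi_1(4) = zeta_5^(1*4) = zeta_5^4. Since zeta_5^5 = 1, this equals zeta_5^4 = exp(2*pi*i*4/5) = exp(-2*I*pi/5).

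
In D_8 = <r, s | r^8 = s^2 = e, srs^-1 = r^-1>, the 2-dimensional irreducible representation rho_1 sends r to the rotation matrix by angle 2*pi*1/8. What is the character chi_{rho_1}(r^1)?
chi_{rho_1}(r^1) = 2*cos(2*pi*1*1/8) = sqrt(2)

rho_1(r^1) is rotation by angle 2*pi*1*1/8, whose trace is 2*cos(2*pi*1*1/8) = sqrt(2).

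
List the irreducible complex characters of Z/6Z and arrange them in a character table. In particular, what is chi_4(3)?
Character table of Z/6Z (irreps indexed chi_0,...,chi_5 with chi_k(m) = zeta_6^(k*m), zeta_6 = exp(2*pi*i/6)):
  irrep \ class  {0} (size 1)  {1} (size 1)    {2} (size 1)    {3} (size 1)  {4} (size 1)    {5} (size 1)  
  chi_0          1             1               1               1             1               1             
  chi_1          1             exp(I*pi/3)     exp(2*I*pi/3)   -1            exp(-2*I*pi/3)  exp(-I*pi/3)  
  chi_2          1             exp(2*I*pi/3)   exp(-2*I*pi/3)  1             exp(2*I*pi/3)   exp(-2*I*pi/3)
  chi_3          1             -1              1               -1            1               -1            
  chi_4          1             exp(-2*I*pi/3)  exp(2*I*pi/3)   1             exp(-2*I*pi/3)  exp(2*I*pi/3) 
  chi_5          1             exp(-I*pi/3)    exp(-2*I*pi/3)  -1            exp(2*I*pi/3)   exp(I*pi/3)   

Spot check: chi_4(3) = zeta_6^(4*3) = zeta_6^12 = 1.

Explanation: Z/6Z is abelian, so all 6 irreducible complex representations are 1-dimensional. They are given by chi_k(m) = zeta_6^(k*m) for k = 0,...,5. Row orthogonality: sum_m chi_k(m) conj(chi_l(m)) = 6 * [k = l].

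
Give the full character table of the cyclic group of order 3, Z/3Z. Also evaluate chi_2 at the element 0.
Character table of Z/3Z (irreps indexed chi_0,...,chi_2 with chi_k(m) = zeta_3^(k*m), zeta_3 = exp(2*pi*i/3)):
  irrep \ class  {0} (size 1)  {1} (size 1)    {2} (size 1)  
  chi_0          1             1               1             
  chi_1          1             exp(2*I*pi/3)   exp(-2*I*pi/3)
  chi_2          1             exp(-2*I*pi/3)  exp(2*I*pi/3) 

Spot check: chi_2(0) = zeta_3^(2*0) = zeta_3^0 = 1.

Argument: Z/3Z is abelian, so all 3 irreducible complex representations are 1-dimensional. They are given by chi_k(m) = zeta_3^(k*m) for k = 0,...,2. Row orthogonality: sum_m chi_k(m) conj(chi_l(m)) = 3 * [k = l].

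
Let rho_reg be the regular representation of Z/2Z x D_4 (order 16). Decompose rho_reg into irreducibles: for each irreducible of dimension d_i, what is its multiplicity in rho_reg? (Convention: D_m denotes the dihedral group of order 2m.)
Each irreducible V_i of dimension d_i appears with multiplicity d_i, i.e. rho_reg = (direct sum over all irreducibles V_i) d_i V_i. The irreducible dimensions for Z/2Z x D_4 are 1, 1, 1, 1, 1, 1, 1, 1, 2, 2: 8 irreducibles of dimension 1, each with multiplicity 1; 2 irreducibles of dimension 2, each with multiplicity 2. Total dimension 8*1*1 + 2*2*2 = 16 = |G|.

Proof sketch: General theorem: in the regular representation of a finite group G, each irreducible appears with multiplicity equal to its dimension. Check: dim(rho_reg) = sum d_i^2 = 1 + 1 + 1 + 1 + 1 + 1 + 1 + 1 + 4 + 4 = 16 = |G|.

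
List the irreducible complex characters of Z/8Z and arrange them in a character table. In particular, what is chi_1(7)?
Character table of Z/8Z (irreps indexed chi_0,...,chi_7 with chi_k(m) = zeta_8^(k*m), zeta_8 = exp(2*pi*i/8)):
  irrep \ class  {0} (size 1)  {1} (size 1)    {2} (size 1)  {3} (size 1)    {4} (size 1)  {5} (size 1)    {6} (size 1)  {7} (size 1)  
  chi_0          1             1               1             1               1             1               1             1             
  chi_1          1             exp(I*pi/4)     I             exp(3*I*pi/4)   -1            exp(-3*I*pi/4)  -I            exp(-I*pi/4)  
  chi_2          1             I               -1            -I              1             I               -1            -I            
  chi_3          1             exp(3*I*pi/4)   -I            exp(I*pi/4)     -1            exp(-I*pi/4)    I             exp(-3*I*pi/4)
  chi_4          1             -1              1             -1              1             -1              1             -1            
  chi_5          1             exp(-3*I*pi/4)  I             exp(-I*pi/4)    -1            exp(I*pi/4)     -I            exp(3*I*pi/4) 
  chi_6          1             -I              -1            I               1             -I              -1            I             
  chi_7          1             exp(-I*pi/4)    -I            exp(-3*I*pi/4)  -1            exp(3*I*pi/4)   I             exp(I*pi/4)   

Spot check: chi_1(7) = zeta_8^(1*7) = zeta_8^7 = exp(-I*pi/4).

Proof sketch: Z/8Z is abelian, so all 8 irreducible complex representations are 1-dimensional. They are given by chi_k(m) = zeta_8^(k*m) for k = 0,...,7. Row orthogonality: sum_m chi_k(m) conj(chi_l(m)) = 8 * [k = l].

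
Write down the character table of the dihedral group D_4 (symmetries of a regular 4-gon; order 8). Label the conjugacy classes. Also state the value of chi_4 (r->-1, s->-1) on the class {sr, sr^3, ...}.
Conjugacy classes: {e} of size 1, {r^2} of size 1, {r^1, r^3} of size 2, {s, sr^2, ...} of size 2, {sr, sr^3, ...} of size 2.
Character table:
  irrep \ class              {e} (size 1)  {r^2} (size 1)  {r^1, r^3} (size 2)  {s, sr^2, ...} (size 2)  {sr, sr^3, ...} (size 2)
  chi_1 (triv)               1             1               1                    1                        1                       
  chi_2 (sign: r->1, s->-1)  1             1               1                    -1                       -1                      
  chi_3 (r->-1, s->1)        1             1               -1                   1                        -1                      
  chi_4 (r->-1, s->-1)       1             1               -1                   -1                       1                       
  chi_5 (2d, j=1)            2             -2              0                    0                        0                       

Spot check: chi_4 (r->-1, s->-1) on {sr, sr^3, ...} = 1.

Argument: D_4 has order 2*4 = 8 with 5 conjugacy classes, hence 5 irreducibles. Sum of squared dims 1 + 1 + 1 + 1 + 4 = 8 = |G|. Linear characters come from the abelianisation; the 2-dimensional irreps have character r^k -> 2*cos(2*pi*j*k/4), reflections -> 0.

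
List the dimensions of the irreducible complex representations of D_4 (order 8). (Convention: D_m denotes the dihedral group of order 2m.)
Dimensions: 1, 1, 1, 1, 2

Details: There are 5 irreducibles (= number of conjugacy classes). Their dimensions d_i satisfy sum d_i^2 = |G| = 8: 1 + 1 + 1 + 1 + 4 = 8.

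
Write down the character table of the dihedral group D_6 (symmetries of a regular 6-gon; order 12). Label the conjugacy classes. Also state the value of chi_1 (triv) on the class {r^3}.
Conjugacy classes: {e} of size 1, {r^3} of size 1, {r^1, r^5} of size 2, {r^2, r^4} of size 2, {s, sr^2, ...} of size 3, {sr, sr^3, ...} of size 3.
Character table:
  irrep \ class              {e} (size 1)  {r^3} (size 1)  {r^1, r^5} (size 2)  {r^2, r^4} (size 2)  {s, sr^2, ...} (size 3)  {sr, sr^3, ...} (size 3)
  chi_1 (triv)               1             1               1                    1                    1                        1                       
  chi_2 (sign: r->1, s->-1)  1             1               1                    1                    -1                       -1                      
  chi_3 (r->-1, s->1)        1             -1              -1                   1                    1                        -1                      
  chi_4 (r->-1, s->-1)       1             -1              -1                   1                    -1                       1                       
  chi_5 (2d, j=1)            2             -2              1                    -1                   0                        0                       
  chi_6 (2d, j=2)            2             2               -1                   -1                   0                        0                       

Spot check: chi_1 (triv) on {r^3} = 1.

Working: D_6 has order 2*6 = 12 with 6 conjugacy classes, hence 6 irreducibles. Sum of squared dims 1 + 1 + 1 + 1 + 4 + 4 = 12 = |G|. Linear characters come from the abelianisation; the 2-dimensional irreps have character r^k -> 2*cos(2*pi*j*k/6), reflections -> 0.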